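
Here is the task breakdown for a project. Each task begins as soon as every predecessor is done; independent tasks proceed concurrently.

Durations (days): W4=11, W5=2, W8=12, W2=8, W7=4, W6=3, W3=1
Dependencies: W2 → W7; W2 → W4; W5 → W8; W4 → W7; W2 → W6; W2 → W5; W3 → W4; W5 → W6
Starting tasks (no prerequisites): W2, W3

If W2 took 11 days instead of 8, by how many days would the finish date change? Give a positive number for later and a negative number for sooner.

3

Actual critical path: W2→W4→W7 = 8+11+4 = 23 ⇒ 23 days.
W2 is on the critical path; changing it to 11 makes that path 26 days.
That remains the longest chain; total 26 days.
Change in finish: 26 − 23 = +3 days.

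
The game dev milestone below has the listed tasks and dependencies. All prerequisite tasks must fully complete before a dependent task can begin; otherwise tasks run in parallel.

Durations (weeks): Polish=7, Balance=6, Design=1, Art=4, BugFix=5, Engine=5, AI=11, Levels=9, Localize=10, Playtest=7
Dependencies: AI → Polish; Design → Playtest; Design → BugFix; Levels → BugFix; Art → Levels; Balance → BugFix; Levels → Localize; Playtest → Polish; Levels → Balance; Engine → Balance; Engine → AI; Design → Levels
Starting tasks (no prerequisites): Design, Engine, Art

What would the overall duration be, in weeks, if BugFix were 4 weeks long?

23

Actual critical path: Art→Levels→Balance→BugFix = 4+9+6+5 = 24 ⇒ 24 weeks.
BugFix is on the critical path; changing it to 4 makes that path 23 weeks.
Now Engine→AI→Polish = 5+11+7 = 23 is longest, so the finish becomes 23 weeks.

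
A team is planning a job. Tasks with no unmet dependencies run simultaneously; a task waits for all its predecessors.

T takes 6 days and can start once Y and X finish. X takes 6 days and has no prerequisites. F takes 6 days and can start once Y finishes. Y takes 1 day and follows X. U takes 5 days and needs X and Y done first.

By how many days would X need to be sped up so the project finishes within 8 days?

Current finish: 13 days; target: 8.
X is on every critical path, so each day cut from X cuts the finish by one (this holds down to a finish of 8).
Need 13 − 8 = 5 days off X → X becomes 1 day, finish becomes 8.

5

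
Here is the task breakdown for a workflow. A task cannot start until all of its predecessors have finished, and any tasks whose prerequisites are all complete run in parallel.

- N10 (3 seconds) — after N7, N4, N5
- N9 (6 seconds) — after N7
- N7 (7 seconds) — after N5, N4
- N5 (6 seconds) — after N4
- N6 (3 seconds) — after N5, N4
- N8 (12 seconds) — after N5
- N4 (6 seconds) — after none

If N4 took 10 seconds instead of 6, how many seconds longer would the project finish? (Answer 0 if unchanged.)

The binding path is N4→N5→N7→N9 = 6+6+7+6 = 25; finish at 25 seconds.
Since N4 is critical, the +4 change carries straight to that chain (now 29 seconds).
That remains the longest chain; total 29 seconds.
Change in finish: 29 − 25 = +4 seconds.

4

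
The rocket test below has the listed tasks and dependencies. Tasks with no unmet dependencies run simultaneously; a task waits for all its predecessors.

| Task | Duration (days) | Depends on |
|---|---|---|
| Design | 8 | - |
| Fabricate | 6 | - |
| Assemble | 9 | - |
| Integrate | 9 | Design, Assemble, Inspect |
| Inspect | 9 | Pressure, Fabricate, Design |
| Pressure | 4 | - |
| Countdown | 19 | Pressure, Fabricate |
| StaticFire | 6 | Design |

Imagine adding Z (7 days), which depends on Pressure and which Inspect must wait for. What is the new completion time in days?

Originally the job takes 26 days.
With Z inserted, Inspect now waits for max(Pressure, Fabricate, Design, Z).
New critical path: Pressure→Z→Inspect→Integrate = 4+7+9+9 = 29 ⇒ 29 days.

29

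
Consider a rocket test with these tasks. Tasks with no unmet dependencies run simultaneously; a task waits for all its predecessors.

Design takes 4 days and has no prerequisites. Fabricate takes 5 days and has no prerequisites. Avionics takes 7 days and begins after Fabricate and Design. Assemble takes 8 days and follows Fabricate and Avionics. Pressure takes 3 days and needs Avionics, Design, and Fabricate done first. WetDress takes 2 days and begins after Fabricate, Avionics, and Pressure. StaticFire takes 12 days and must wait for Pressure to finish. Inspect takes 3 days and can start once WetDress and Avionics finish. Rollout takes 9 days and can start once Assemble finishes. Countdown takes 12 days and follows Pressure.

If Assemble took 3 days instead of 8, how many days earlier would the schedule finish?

Actual critical path: Fabricate→Avionics→Assemble→Rollout = 5+7+8+9 = 29 ⇒ 29 days.
Assemble is on the critical path; changing it to 3 makes that path 24 days.
The binding chain switches to Fabricate→Avionics→Pressure→StaticFire = 5+7+3+12 = 27; finish 27 days.
Change in finish: 27 − 29 = -2 days.

2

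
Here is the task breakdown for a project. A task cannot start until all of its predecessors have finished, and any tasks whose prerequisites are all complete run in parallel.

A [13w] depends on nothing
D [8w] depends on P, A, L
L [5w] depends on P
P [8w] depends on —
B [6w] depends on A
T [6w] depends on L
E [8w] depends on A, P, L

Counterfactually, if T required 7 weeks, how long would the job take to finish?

Baseline: P→L→E = 8+5+8 = 21 → 21 weeks.
T is off the critical path — its longest chain is 19 weeks, giving 2 of slack.
No other chain overtakes it, so the finish is 21 weeks.

21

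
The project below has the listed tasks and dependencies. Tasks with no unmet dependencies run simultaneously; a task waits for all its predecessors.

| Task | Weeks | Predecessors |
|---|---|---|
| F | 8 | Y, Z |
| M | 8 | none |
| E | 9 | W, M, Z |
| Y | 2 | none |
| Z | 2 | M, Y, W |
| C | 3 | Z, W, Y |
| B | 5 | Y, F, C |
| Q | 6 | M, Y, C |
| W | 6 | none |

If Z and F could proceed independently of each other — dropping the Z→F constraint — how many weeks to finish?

19

With the dependency in place, M→Z→F→B = 8+2+8+5 = 23 sets the finish at 23 weeks.
Without Z→F, F's earliest start moves from 10 to 2.
The longest chain is now M→Z→C→Q = 8+2+3+6 = 19, so the project takes 19 weeks.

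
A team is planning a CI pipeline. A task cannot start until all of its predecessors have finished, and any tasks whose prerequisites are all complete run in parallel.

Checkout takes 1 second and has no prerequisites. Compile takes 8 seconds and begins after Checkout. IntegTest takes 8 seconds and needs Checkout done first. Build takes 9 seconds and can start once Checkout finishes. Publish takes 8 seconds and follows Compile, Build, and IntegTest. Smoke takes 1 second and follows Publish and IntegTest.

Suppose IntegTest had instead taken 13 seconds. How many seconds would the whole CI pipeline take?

As given, the longest chain is Checkout→Build→Publish→Smoke = 1+9+8+1 = 19, so the finish is 19 seconds.
The longest path through IntegTest is only 18 seconds, so IntegTest has float 1.
The binding chain switches to Checkout→IntegTest→Publish→Smoke = 1+13+8+1 = 23; finish 23 seconds.

23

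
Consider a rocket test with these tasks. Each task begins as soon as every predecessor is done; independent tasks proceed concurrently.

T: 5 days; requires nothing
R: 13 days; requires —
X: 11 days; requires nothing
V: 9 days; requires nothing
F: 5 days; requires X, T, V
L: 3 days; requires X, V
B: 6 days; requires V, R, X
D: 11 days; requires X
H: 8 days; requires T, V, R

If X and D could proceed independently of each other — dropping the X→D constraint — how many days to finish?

Original critical path: X→D = 11+11 = 22 ⇒ 22 days.
Without X→D, D's earliest start moves from 11 to 0.
The longest chain is now R→H = 13+8 = 21, so the plan takes 21 days.

21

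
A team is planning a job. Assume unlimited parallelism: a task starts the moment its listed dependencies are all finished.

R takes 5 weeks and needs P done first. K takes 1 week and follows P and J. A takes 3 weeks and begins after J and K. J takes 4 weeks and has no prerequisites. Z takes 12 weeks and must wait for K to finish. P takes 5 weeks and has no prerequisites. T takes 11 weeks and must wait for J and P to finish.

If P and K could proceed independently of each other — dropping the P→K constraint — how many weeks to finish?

17

With the dependency in place, P→K→Z = 5+1+12 = 18 sets the finish at 18 weeks.
Without P→K, K's earliest start moves from 5 to 4.
New critical path: J→K→Z = 4+1+12 = 17 ⇒ 17 weeks.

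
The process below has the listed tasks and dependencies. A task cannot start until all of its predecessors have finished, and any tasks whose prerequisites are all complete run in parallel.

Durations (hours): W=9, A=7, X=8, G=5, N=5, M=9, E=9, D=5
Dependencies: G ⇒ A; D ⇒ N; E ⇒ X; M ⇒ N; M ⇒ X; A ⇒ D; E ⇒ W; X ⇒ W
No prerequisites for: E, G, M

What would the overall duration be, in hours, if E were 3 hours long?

26

Baseline: E→X→W = 9+8+9 = 26 → 26 hours.
E lies on that path, so at 3 hours the path becomes 20 hours.
The binding chain switches to M→X→W = 9+8+9 = 26; finish 26 hours.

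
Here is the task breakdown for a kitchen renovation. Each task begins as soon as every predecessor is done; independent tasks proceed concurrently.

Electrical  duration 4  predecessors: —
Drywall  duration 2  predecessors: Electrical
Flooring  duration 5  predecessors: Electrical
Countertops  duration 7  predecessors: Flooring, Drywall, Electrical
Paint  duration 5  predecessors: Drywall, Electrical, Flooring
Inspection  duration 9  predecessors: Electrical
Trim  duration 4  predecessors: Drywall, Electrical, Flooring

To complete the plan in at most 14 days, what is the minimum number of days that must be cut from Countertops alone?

Current finish: 16 days; target: 14.
Countertops is on every critical path, so each day cut from Countertops cuts the finish by one (this holds down to a finish of 14).
Need 16 − 14 = 2 days off Countertops → Countertops becomes 5 days, finish becomes 14.

2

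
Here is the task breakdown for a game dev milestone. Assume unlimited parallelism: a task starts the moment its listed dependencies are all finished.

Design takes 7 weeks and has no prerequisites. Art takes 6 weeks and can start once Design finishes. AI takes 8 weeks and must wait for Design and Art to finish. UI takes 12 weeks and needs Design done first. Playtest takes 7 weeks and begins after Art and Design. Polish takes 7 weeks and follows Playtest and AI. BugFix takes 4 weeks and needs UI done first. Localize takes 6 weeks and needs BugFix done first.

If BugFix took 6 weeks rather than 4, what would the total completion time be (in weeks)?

Critical path before the change: Design→UI→BugFix→Localize = 7+12+4+6 = 29 giving 29 weeks.
BugFix lies on that path, so at 6 weeks the path becomes 31 weeks.
No other chain overtakes it, so the finish is 31 weeks.

31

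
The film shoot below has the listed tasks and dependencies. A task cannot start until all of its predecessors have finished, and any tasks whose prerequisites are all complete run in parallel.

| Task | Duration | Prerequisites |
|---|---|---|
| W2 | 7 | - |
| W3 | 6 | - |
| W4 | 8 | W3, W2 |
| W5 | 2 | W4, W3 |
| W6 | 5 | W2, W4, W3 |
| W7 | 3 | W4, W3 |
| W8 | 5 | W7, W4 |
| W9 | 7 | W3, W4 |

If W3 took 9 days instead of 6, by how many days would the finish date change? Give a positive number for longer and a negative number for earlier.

2

Critical path before the change: W2→W4→W7→W8 = 7+8+3+5 = 23 giving 23 days.
W3 has 1 day of float (longest path through it is 22).
The binding chain switches to W3→W4→W7→W8 = 9+8+3+5 = 25; finish 25 days.
Change in finish: 25 − 23 = +2 days.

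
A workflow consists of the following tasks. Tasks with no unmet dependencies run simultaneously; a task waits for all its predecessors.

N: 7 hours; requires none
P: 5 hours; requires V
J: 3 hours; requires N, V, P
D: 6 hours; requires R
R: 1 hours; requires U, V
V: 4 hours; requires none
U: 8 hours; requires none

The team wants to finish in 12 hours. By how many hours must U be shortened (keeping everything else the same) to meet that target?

3

Current finish: 15 hours; target: 12.
U is on every critical path, so each hour cut from U cuts the finish by one (this holds down to a finish of 12).
Need 15 − 12 = 3 hours off U → U becomes 5 hours, finish becomes 12.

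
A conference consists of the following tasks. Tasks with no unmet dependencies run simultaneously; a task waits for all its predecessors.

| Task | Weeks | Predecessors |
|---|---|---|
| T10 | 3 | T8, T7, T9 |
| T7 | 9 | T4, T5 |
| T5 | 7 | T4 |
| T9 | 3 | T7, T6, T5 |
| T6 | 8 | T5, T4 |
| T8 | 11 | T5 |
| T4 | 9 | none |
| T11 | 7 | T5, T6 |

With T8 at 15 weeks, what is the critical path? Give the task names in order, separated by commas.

The binding path is T4→T5→T6→T11 = 9+7+8+7 = 31; finish at 31 weeks.
T8 is off the critical path — its longest chain is 30 weeks, giving 1 of slack.
New critical path: T4→T5→T8→T10 = 9+7+15+3 = 34 ⇒ 34 weeks.

T4, T5, T8, T10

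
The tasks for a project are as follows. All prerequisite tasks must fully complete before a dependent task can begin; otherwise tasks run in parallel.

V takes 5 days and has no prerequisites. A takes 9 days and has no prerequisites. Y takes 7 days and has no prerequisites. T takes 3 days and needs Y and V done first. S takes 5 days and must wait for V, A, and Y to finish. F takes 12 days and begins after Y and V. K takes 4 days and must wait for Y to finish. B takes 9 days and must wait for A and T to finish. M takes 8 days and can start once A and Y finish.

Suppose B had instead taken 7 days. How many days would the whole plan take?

19

Critical path before the change: Y→T→B = 7+3+9 = 19 giving 19 days.
Since B is critical, the -2 change carries straight to that chain (now 17 days).
New critical path: Y→F = 7+12 = 19 ⇒ 19 days.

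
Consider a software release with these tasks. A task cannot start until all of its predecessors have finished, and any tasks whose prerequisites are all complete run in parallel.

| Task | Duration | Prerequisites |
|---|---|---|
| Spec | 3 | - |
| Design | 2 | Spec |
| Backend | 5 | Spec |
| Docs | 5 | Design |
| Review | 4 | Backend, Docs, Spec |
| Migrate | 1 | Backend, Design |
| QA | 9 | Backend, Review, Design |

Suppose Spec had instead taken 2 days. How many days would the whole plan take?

The binding path is Spec→Design→Docs→Review→QA = 3+2+5+4+9 = 23; finish at 23 days.
Spec is on the critical path; changing it to 2 makes that path 22 days.
The critical path is still Spec→Design→Docs→Review→QA; finish is now 22 days.

22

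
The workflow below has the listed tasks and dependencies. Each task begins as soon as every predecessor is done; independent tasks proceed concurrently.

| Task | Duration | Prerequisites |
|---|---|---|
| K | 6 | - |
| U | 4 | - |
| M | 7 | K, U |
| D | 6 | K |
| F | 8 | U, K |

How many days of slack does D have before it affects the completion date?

2

The longest chain is K→F = 6+8 = 14; overall finish 14 days.
Longest path through D: 12 days (earliest finish 12, latest finish 14).
Slack of D = 8 − 6 = 2 days.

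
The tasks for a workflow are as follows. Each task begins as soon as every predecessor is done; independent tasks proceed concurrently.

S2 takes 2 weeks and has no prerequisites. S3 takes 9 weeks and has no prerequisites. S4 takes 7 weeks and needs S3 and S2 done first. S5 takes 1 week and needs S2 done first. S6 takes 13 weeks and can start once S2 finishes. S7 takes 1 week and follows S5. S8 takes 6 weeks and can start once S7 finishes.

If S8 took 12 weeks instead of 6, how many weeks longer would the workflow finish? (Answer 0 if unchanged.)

Actual critical path: S3→S4 = 9+7 = 16 ⇒ 16 weeks.
S8 has 6 weeks of float (longest path through it is 10).
Now S2→S5→S7→S8 = 2+1+1+12 = 16 is longest, so the finish becomes 16 weeks.
Change in finish: 16 − 16 = +0 weeks.

0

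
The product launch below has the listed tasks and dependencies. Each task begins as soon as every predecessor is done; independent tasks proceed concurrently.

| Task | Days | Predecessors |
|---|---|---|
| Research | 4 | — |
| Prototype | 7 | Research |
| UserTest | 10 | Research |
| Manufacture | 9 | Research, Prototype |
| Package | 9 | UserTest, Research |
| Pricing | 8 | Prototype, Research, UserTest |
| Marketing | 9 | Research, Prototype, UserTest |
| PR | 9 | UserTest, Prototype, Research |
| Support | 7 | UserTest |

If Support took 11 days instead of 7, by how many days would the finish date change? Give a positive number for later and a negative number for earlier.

Critical path before the change: Research→UserTest→Package = 4+10+9 = 23 giving 23 days.
Support is off the critical path — its longest chain is 21 days, giving 2 of slack.
The binding chain switches to Research→UserTest→Support = 4+10+11 = 25; finish 25 days.
Change in finish: 25 − 23 = +2 days.

2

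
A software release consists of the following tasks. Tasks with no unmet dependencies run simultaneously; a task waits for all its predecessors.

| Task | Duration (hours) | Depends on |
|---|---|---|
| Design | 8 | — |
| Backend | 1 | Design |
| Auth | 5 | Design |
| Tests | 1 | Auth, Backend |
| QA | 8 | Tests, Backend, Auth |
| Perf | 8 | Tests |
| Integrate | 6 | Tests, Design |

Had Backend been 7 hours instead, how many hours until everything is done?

24

The binding path is Design→Auth→Tests→QA = 8+5+1+8 = 22; finish at 22 hours.
Backend is off the critical path — its longest chain is 18 hours, giving 4 of slack.
New critical path: Design→Backend→Tests→QA = 8+7+1+8 = 24 ⇒ 24 hours.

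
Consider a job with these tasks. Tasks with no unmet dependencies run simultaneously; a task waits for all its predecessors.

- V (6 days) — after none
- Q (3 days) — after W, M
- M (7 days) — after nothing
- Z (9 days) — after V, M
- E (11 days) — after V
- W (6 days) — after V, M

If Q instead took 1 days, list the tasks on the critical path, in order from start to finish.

The binding path is V→E = 6+11 = 17; finish at 17 days.
Q has 1 day of float (longest path through it is 16).
No other chain overtakes it, so the finish is 17 days.

V, E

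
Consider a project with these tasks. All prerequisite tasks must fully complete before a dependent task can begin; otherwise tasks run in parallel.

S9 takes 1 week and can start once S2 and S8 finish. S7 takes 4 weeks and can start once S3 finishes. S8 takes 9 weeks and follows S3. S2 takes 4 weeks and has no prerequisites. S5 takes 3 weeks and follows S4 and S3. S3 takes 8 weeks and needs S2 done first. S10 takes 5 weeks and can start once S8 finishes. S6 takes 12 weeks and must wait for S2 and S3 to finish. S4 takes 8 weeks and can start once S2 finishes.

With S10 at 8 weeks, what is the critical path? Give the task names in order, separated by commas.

Actual critical path: S2→S3→S8→S10 = 4+8+9+5 = 26 ⇒ 26 weeks.
Since S10 is critical, the +3 change carries straight to that chain (now 29 weeks).
That remains the longest chain; total 29 weeks.

S2, S3, S8, S10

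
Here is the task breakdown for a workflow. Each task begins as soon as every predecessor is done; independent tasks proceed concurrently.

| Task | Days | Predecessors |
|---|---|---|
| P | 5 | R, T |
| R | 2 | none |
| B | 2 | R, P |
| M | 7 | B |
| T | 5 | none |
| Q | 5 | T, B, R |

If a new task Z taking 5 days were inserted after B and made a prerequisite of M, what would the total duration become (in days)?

24

Originally the project takes 19 days.
With Z inserted, M now waits for max(B, Z).
New critical path: T→P→B→Z→M = 5+5+2+5+7 = 24 ⇒ 24 days.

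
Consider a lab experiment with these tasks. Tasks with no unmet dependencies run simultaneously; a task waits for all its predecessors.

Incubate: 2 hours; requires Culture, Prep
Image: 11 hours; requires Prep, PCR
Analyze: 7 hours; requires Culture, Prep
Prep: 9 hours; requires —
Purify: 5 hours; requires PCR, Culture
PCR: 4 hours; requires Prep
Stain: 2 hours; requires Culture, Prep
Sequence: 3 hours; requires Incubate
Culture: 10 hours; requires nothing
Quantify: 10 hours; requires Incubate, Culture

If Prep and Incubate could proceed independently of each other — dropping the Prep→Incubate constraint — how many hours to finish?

Before: longest chain Prep→PCR→Image = 9+4+11 = 24, finish 24.
Dropping Prep→Incubate doesn't change Incubate's earliest start (10); another predecessor still binds.
The longest chain is now Prep→PCR→Image = 9+4+11 = 24, so the schedule takes 24 hours.

24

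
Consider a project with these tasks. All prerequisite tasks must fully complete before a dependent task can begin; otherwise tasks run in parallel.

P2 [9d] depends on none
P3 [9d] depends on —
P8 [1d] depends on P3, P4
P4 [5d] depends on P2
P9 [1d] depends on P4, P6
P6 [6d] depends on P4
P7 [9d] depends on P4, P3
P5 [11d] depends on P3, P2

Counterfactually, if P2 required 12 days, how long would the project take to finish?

Critical path before the change: P2→P4→P7 = 9+5+9 = 23 giving 23 days.
P2 lies on that path, so at 12 days the path becomes 26 days.
The critical path is still P2→P4→P7; finish is now 26 days.

26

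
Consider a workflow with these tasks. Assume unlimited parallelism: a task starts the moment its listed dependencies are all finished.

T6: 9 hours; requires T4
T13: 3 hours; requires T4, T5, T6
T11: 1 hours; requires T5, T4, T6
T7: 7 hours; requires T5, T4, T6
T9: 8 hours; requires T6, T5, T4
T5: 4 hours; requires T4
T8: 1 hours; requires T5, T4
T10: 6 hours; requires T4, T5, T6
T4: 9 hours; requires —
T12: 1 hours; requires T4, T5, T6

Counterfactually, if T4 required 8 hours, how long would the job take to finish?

25

As given, the longest chain is T4→T6→T9 = 9+9+8 = 26, so the finish is 26 hours.
Since T4 is critical, the -1 change carries straight to that chain (now 25 hours).
The critical path is still T4→T6→T9; finish is now 25 hours.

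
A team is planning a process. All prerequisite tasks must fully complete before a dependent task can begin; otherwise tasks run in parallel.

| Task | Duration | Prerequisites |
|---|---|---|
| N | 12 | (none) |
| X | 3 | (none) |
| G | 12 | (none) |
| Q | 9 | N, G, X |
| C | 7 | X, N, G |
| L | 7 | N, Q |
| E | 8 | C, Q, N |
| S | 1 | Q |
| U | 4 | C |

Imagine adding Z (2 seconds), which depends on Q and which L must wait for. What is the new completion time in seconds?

Originally the job takes 29 seconds.
With Z inserted, L now waits for max(N, Q, Z).
New critical path: N→Q→Z→L = 12+9+2+7 = 30 ⇒ 30 seconds.

30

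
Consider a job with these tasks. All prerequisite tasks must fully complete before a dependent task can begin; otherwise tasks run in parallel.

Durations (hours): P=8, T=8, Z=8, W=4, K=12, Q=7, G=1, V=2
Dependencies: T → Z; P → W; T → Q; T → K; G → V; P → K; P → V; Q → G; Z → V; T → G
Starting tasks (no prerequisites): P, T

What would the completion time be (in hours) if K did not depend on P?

20

Before: longest chain P→K = 8+12 = 20, finish 20.
Dropping P→K doesn't change K's earliest start (8); another predecessor still binds.
The longest chain is now T→K = 8+12 = 20, so the project takes 20 hours.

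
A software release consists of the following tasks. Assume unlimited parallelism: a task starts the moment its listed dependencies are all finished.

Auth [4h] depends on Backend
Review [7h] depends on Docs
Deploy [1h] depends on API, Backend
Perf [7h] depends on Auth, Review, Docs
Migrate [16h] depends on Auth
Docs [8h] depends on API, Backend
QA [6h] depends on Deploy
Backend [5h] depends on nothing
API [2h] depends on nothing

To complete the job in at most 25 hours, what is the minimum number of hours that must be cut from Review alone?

Current finish: 27 hours; target: 25.
Review is on every critical path, so each hour cut from Review cuts the finish by one (this holds down to a finish of 25).
Need 27 − 25 = 2 hours off Review → Review becomes 5 hours, finish becomes 25.

2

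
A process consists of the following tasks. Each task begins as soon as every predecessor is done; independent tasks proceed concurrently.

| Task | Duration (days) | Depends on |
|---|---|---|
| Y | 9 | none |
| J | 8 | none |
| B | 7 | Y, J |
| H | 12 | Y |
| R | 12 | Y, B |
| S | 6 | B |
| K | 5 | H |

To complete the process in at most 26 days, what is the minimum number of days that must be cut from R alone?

2

Current finish: 28 days; target: 26.
R is on every critical path, so each day cut from R cuts the finish by one (this holds down to a finish of 26).
Need 28 − 26 = 2 days off R → R becomes 10 days, finish becomes 26.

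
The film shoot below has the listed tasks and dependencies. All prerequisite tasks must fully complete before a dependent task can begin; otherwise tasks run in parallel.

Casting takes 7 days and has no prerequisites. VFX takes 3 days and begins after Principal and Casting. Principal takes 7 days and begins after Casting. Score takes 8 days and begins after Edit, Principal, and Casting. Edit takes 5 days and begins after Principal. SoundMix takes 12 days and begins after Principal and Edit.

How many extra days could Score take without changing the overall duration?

Casting→Principal→Edit→SoundMix = 7+7+5+12 = 31 sets the makespan at 31 days.
Longest path through Score: 27 days (earliest finish 27, latest finish 31).
So Score can slip 31 − 27 = 4 days.

4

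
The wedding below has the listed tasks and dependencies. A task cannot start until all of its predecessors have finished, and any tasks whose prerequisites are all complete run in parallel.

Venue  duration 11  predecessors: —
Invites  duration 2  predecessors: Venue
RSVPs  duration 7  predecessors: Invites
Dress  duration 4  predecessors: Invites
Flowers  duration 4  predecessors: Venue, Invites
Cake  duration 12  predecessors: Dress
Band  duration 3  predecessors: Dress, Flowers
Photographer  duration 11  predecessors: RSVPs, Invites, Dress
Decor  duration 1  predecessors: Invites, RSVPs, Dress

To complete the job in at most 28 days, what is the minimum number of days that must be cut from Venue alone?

3

Current finish: 31 days; target: 28.
Venue is on every critical path, so each day cut from Venue cuts the finish by one (this holds down to a finish of 21).
Need 31 − 28 = 3 days off Venue → Venue becomes 8 days, finish becomes 28.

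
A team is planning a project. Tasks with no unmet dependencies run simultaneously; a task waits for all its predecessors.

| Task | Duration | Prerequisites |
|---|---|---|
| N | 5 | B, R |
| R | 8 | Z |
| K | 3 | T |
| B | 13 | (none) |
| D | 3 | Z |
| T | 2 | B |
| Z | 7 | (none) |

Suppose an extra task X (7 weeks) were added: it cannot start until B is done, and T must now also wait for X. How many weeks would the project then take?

Originally the project takes 20 weeks.
With X inserted, T now waits for max(B, X).
New critical path: B→X→T→K = 13+7+2+3 = 25 ⇒ 25 weeks.

25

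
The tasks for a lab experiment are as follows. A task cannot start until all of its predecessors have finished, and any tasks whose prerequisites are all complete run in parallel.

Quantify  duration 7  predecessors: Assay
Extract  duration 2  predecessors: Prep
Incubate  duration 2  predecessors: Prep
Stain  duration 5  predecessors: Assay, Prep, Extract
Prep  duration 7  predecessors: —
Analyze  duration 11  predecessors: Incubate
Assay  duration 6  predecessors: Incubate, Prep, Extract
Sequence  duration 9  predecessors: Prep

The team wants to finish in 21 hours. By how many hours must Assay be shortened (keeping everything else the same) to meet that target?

1

Current finish: 22 hours; target: 21.
Assay is on every critical path, so each hour cut from Assay cuts the finish by one (this holds down to a finish of 20).
Need 22 − 21 = 1 hour off Assay → Assay becomes 5 hours, finish becomes 21.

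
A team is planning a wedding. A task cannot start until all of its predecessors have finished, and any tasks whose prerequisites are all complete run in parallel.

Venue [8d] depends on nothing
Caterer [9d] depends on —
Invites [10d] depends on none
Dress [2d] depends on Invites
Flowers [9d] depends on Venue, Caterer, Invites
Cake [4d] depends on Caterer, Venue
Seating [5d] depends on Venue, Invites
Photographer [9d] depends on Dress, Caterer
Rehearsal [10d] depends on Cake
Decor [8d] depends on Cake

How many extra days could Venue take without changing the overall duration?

Caterer→Cake→Rehearsal = 9+4+10 = 23 sets the makespan at 23 days.
Venue finishes as early as 8 and must finish by 9.
Slack of Venue = 1 − 0 = 1 day.

1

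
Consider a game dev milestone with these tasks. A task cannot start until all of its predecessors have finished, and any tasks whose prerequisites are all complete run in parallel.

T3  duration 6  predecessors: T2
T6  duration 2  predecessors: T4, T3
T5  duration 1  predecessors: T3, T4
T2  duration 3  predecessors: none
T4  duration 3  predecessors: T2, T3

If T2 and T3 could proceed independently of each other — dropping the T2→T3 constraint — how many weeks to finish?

11

Original critical path: T2→T3→T4→T6 = 3+6+3+2 = 14 ⇒ 14 weeks.
Without T2→T3, T3's earliest start moves from 3 to 0.
New critical path: T3→T4→T6 = 6+3+2 = 11 ⇒ 11 weeks.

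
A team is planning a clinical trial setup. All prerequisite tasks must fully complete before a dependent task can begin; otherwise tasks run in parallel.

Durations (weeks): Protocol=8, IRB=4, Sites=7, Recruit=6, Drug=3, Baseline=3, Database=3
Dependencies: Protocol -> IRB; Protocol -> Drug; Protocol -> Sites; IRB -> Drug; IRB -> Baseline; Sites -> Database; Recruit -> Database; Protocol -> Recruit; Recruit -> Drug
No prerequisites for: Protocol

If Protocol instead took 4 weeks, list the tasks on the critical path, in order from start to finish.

Protocol, Sites, Database

The binding path is Protocol→Sites→Database = 8+7+3 = 18; finish at 18 weeks.
Protocol lies on that path, so at 4 weeks the path becomes 14 weeks.
That remains the longest chain; total 14 weeks.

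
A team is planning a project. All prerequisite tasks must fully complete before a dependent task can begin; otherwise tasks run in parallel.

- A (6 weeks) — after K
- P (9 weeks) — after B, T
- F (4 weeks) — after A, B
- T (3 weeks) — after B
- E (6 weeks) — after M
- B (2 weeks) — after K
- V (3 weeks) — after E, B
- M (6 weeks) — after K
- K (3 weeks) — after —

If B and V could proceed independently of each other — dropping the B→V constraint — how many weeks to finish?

18

Original critical path: K→M→E→V = 3+6+6+3 = 18 ⇒ 18 weeks.
Dropping B→V doesn't change V's earliest start (15); another predecessor still binds.
The longest chain is now K→M→E→V = 3+6+6+3 = 18, so the plan takes 18 weeks.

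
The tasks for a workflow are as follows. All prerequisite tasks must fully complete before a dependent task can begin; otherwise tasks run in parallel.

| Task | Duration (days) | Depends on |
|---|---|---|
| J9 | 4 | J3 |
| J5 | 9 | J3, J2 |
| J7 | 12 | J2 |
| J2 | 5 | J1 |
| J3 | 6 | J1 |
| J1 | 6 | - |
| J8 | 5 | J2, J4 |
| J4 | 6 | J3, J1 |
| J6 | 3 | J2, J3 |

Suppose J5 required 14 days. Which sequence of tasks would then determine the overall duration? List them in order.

Critical path before the change: J1→J2→J7 = 6+5+12 = 23 giving 23 days.
J5 is off the critical path — its longest chain is 21 days, giving 2 of slack.
Now J1→J3→J5 = 6+6+14 = 26 is longest, so the finish becomes 26 days.

J1, J3, J5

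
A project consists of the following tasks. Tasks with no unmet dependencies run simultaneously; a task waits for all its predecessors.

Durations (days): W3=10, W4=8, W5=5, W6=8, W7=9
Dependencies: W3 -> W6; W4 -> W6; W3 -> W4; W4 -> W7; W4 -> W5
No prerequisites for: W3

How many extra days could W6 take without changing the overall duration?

The longest chain is W3→W4→W7 = 10+8+9 = 27; overall finish 27 days.
The longest chain containing W6 totals 26 days.
Slack of W6 = 19 − 18 = 1 day.

1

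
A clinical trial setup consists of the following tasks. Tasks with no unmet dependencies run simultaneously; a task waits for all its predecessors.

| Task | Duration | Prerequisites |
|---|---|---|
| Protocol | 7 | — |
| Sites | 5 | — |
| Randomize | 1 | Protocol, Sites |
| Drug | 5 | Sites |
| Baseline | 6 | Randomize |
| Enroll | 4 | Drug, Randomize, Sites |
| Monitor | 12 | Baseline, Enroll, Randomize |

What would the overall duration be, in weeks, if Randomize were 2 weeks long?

27

As given, the longest chain is Protocol→Randomize→Baseline→Monitor = 7+1+6+12 = 26, so the finish is 26 weeks.
Randomize lies on that path, so at 2 weeks the path becomes 27 weeks.
No other chain overtakes it, so the finish is 27 weeks.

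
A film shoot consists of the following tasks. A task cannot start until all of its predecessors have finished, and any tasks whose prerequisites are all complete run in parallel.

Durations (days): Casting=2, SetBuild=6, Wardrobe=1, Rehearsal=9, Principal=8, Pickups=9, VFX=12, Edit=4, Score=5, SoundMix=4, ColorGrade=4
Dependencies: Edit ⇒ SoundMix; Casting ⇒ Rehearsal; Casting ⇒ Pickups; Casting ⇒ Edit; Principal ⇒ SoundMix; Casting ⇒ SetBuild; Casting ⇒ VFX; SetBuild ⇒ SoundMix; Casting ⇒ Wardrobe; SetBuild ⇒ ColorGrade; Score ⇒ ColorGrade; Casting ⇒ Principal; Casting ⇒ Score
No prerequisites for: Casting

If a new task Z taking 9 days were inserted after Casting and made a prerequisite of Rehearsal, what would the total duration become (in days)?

Originally the job takes 14 days.
With Z inserted, Rehearsal now waits for max(Casting, Z).
New critical path: Casting→Z→Rehearsal = 2+9+9 = 20 ⇒ 20 days.

20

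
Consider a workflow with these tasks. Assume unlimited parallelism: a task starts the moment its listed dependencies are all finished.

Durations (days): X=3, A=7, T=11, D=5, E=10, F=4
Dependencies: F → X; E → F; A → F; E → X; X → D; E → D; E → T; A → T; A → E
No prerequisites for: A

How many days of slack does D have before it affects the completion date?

A→E→F→X→D = 7+10+4+3+5 = 29 sets the makespan at 29 days.
The longest chain containing D totals 29 days.
So D can slip 29 − 29 = 0 days.

0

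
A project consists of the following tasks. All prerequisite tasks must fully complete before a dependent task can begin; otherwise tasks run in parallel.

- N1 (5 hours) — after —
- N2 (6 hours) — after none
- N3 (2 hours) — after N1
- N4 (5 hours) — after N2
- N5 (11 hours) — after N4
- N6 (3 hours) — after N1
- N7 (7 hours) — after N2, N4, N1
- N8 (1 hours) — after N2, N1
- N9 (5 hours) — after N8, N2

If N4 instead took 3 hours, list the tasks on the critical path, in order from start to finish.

N2, N4, N5

The binding path is N2→N4→N5 = 6+5+11 = 22; finish at 22 hours.
Since N4 is critical, the -2 change carries straight to that chain (now 20 hours).
The critical path is still N2→N4→N5; finish is now 20 hours.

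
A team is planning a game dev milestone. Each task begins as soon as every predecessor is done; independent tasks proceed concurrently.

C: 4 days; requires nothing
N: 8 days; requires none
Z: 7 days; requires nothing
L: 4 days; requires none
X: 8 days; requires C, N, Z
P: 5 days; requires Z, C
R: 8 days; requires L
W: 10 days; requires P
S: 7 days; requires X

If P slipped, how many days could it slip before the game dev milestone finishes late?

1

The longest chain is N→X→S = 8+8+7 = 23; overall finish 23 days.
P finishes as early as 12 and must finish by 13.
So P can slip 13 − 12 = 1 day.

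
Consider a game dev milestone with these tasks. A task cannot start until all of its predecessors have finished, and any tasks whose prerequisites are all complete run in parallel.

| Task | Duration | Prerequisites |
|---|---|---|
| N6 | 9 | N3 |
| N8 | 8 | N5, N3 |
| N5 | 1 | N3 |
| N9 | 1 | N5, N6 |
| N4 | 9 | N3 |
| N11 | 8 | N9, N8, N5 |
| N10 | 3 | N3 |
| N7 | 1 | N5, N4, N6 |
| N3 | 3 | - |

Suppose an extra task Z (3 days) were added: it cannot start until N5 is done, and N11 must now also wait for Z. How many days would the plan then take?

Originally the plan takes 21 days.
With Z inserted, N11 now waits for max(N9, N8, N5, Z).
New critical path: N3→N6→N9→N11 = 3+9+1+8 = 21 ⇒ 21 days.

21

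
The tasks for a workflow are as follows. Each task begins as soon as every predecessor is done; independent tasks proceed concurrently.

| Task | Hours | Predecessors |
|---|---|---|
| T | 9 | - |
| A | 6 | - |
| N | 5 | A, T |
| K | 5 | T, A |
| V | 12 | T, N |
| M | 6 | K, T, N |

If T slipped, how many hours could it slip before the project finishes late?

0

The longest chain is T→N→V = 9+5+12 = 26; overall finish 26 hours.
T finishes as early as 9 and must finish by 9.
Float = 26 − 26 = 0.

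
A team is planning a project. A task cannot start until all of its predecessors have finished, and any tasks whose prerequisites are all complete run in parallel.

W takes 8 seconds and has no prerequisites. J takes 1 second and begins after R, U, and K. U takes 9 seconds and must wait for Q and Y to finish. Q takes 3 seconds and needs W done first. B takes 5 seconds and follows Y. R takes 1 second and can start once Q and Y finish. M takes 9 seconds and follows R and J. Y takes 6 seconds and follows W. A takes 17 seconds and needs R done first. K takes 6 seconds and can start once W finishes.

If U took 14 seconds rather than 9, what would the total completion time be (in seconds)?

38

Critical path before the change: W→Y→U→J→M = 8+6+9+1+9 = 33 giving 33 seconds.
Since U is critical, the +5 change carries straight to that chain (now 38 seconds).
No other chain overtakes it, so the finish is 38 seconds.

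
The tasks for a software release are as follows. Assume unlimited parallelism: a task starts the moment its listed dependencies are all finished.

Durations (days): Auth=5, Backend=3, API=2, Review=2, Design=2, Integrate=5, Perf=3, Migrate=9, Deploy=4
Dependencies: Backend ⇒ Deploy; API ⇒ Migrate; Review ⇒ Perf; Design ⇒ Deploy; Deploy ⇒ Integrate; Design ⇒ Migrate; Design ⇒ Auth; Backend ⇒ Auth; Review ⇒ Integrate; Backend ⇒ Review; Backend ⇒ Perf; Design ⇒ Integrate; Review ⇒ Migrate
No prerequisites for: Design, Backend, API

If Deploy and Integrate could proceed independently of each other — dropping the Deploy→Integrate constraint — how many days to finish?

Before: longest chain Backend→Review→Migrate = 3+2+9 = 14, finish 14.
Without Deploy→Integrate, Integrate's earliest start moves from 7 to 5.
The longest chain is now Backend→Review→Migrate = 3+2+9 = 14, so the job takes 14 days.

14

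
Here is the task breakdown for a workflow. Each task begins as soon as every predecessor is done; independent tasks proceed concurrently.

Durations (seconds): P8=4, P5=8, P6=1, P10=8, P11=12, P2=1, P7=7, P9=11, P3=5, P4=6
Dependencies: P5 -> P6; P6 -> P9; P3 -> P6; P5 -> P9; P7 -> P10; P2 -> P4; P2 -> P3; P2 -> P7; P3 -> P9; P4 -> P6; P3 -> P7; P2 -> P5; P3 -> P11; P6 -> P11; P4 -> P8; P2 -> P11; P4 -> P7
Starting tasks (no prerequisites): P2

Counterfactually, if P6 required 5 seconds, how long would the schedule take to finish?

As given, the longest chain is P2→P5→P6→P11 = 1+8+1+12 = 22, so the finish is 22 seconds.
Since P6 is critical, the +4 change carries straight to that chain (now 26 seconds).
No other chain overtakes it, so the finish is 26 seconds.

26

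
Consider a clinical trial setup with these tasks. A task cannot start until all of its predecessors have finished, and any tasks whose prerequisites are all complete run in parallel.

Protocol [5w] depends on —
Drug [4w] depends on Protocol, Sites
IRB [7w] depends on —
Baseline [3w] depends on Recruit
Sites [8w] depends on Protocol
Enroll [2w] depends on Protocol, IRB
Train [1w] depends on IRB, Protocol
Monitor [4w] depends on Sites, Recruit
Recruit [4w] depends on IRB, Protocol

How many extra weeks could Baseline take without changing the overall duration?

Critical path: Protocol→Sites→Drug = 5+8+4 = 17, so the finish is 17 weeks.
Longest path through Baseline: 14 weeks (earliest finish 14, latest finish 17).
Float = 17 − 14 = 3.

3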